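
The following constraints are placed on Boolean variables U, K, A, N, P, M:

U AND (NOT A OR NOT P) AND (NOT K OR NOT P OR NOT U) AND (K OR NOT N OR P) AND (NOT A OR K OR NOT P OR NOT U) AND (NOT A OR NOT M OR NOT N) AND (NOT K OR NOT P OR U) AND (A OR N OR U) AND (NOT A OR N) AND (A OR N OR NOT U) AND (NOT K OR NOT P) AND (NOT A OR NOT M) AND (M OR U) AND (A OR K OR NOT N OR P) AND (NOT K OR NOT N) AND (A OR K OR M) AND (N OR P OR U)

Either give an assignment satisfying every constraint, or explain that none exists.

Unit clause (U) forces U = True.
Try K = True:
  (NOT K OR NOT P OR NOT U) forces P = False.
  (NOT K OR NOT N) forces N = False.
  (NOT A OR N) forces A = False.
  clause (A OR N OR NOT U) is falsified — backtrack.
So K = False.
Set A = False.
  then (A OR N OR NOT U) forces N = True.
  then (A OR K OR NOT N OR P) forces P = True.
  then (A OR K OR M) forces M = True.
All clauses satisfied.

U=T, K=F, A=F, N=T, P=T, M=T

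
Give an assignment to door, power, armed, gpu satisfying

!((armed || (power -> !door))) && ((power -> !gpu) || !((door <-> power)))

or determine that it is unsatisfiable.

door=T; power=T; armed=F; gpu=F

  !((armed || (power -> !door))) = True
    armed || (power -> !door) = False
      power -> !door = False
        !door = False
  (power -> !gpu) || !((door <-> power)) = True
    power -> !gpu = True
      !gpu = True
    !((door <-> power)) = False
      door <-> power = True
Both conjuncts True, so the formula holds.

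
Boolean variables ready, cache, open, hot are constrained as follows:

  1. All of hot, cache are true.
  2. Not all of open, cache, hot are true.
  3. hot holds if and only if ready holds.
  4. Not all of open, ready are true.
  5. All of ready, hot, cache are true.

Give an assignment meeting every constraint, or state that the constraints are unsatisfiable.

ready: True, cache: True, open: False, hot: True

  (1) {hot, cache}: all 2 true ✓
  (2) {open, cache, hot}: 2/3 true — not all ✓
  (3) hot=T, ready=T — same ✓
  (4) {open, ready}: 1/2 true — not all ✓
  (5) {ready, hot, cache}: all 3 true ✓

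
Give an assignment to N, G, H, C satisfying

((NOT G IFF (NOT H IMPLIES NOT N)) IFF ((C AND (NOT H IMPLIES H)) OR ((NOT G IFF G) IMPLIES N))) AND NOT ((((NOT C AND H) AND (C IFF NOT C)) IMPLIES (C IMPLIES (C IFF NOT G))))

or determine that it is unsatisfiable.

The conjunct NOT ((((NOT C AND H) AND (C IFF NOT C)) IMPLIES (C IMPLIES (C IFF NOT G)))) is unsatisfiable on its own:
  G=F, H=F, C=F: evaluates to False.
  G=F, H=F, C=T: evaluates to False.
  G=F, H=T, C=F: evaluates to False.
  G=F, H=T, C=T: evaluates to False.
  G=T, H=F, C=F: evaluates to False.
  G=T, H=F, C=T: evaluates to False.
  G=T, H=T, C=F: evaluates to False.
  G=T, H=T, C=T: evaluates to False.
So the whole conjunction is unsatisfiable.

UNSATISFIABLE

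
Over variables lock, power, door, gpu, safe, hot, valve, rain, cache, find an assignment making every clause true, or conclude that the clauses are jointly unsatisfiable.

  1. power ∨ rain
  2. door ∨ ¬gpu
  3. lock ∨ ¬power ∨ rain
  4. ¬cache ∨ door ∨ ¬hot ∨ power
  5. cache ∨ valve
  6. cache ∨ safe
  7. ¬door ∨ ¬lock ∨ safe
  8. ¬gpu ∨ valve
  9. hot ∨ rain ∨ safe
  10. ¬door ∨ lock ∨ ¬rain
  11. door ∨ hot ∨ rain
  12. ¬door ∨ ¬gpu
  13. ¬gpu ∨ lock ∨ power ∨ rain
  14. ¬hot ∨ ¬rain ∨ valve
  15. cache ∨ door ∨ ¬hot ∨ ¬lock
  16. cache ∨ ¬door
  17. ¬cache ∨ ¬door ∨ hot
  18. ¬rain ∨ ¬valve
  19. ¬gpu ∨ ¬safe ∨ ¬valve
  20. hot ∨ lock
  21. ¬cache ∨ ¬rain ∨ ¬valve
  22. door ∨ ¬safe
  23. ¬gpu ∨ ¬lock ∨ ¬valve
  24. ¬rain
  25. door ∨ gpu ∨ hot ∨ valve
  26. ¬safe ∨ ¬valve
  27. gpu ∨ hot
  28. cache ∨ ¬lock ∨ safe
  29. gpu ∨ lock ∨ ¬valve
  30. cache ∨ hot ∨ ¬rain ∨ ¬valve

lock=T, power=T, door=F, gpu=F, safe=F, hot=T, valve=F, rain=F, cache=T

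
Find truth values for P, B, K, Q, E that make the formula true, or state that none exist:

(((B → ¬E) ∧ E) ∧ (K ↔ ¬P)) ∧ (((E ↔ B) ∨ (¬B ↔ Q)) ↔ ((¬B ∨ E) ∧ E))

P = False, B = False, K = True, Q = True, E = True

  ((B → ¬E) ∧ E) ∧ (K ↔ ¬P) = True
    (B → ¬E) ∧ E = True
      B → ¬E = True
        ¬E = False
    K ↔ ¬P = True
      ¬P = True
  ((E ↔ B) ∨ (¬B ↔ Q)) ↔ ((¬B ∨ E) ∧ E) = True
    (E ↔ B) ∨ (¬B ↔ Q) = True
      E ↔ B = False
      ¬B ↔ Q = True
        ¬B = True
    (¬B ∨ E) ∧ E = True
      ¬B ∨ E = True
        ¬B = True
Both conjuncts True, so the formula holds.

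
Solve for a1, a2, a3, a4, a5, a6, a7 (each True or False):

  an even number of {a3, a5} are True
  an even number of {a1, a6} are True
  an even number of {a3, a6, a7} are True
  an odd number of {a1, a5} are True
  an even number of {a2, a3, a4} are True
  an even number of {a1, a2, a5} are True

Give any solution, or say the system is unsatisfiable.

a1=F, a2=T, a3=T, a4=F, a5=T, a6=F, a7=T

{a3, a5}: 2 true → even ✓
{a1, a6}: 0 true → even ✓
{a3, a6, a7}: 2 true → even ✓
{a1, a5}: 1 true → odd ✓
{a2, a3, a4}: 2 true → even ✓
{a1, a2, a5}: 2 true → even ✓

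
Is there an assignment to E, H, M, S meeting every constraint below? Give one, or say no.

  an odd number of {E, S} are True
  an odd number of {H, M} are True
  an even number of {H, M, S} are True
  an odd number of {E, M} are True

E=F, H=F, M=T, S=T

{E, S}: 1 true → odd ✓
{H, M}: 1 true → odd ✓
{H, M, S}: 2 true → even ✓
{E, M}: 1 true → odd ✓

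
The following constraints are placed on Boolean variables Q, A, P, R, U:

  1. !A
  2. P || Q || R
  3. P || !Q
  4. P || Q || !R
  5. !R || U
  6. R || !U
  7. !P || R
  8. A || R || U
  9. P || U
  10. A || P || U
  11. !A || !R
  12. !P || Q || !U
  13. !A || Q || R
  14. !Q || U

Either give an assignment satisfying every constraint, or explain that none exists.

Q = True, A = False, P = True, R = True, U = True

Unit clause (!A) forces A = False.
Set Q = True.
  then (P || !Q) forces P = True.
  then (!P || R) forces R = True.
  then (!Q || U) forces U = True.
All clauses satisfied.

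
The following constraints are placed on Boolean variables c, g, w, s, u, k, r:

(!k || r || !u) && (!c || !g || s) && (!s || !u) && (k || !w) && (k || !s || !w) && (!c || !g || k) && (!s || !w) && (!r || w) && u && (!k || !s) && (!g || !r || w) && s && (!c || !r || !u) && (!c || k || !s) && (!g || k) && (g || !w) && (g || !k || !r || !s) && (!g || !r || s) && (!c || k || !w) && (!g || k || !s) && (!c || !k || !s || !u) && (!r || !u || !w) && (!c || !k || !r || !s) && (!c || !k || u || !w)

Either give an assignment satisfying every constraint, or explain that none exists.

Case s = True:
  (!s || !u) forces u = False.
  Clause (u) is falsified — contradiction.
Case s = False:
  Clause (s) is falsified — contradiction.
Both cases fail, so the formula is unsatisfiable.

Unsatisfiable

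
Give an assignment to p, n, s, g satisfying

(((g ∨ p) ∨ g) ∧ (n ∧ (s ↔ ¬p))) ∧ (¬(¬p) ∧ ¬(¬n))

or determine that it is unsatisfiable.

p=T, n=T, s=F, g=F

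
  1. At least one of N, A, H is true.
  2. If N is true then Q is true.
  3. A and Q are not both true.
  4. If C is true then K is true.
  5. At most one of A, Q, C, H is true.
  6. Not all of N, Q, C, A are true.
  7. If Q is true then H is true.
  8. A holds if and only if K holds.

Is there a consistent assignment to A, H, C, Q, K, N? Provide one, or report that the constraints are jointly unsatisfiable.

A=F, H=T, C=F, Q=F, K=F, N=F

  (1) {N, A, H}: 1 true — at least one ✓
  (2) N=F ⇒ Q: vacuous ✓
  (3) A=F, Q=F — not both ✓
  (4) C=F ⇒ K: vacuous ✓
  (5) {A, Q, C, H}: 1 true — at most one ✓
  (6) {N, Q, C, A}: 0/4 true — not all ✓
  (7) Q=F ⇒ H: vacuous ✓
  (8) A=F, K=F — same ✓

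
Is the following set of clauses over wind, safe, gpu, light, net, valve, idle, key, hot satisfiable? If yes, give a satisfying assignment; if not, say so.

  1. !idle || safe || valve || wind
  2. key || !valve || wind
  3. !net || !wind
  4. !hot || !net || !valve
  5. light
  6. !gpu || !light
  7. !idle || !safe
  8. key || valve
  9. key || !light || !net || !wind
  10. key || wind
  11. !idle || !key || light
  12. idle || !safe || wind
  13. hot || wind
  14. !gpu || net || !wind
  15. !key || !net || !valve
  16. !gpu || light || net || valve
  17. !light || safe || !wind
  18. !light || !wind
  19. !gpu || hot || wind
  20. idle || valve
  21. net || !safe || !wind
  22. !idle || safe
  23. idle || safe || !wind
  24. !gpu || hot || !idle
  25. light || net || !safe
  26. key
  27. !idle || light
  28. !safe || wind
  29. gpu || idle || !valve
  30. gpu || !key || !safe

Case light = True:
  (!gpu || !light) forces gpu = False.
  (!light || !wind) forces wind = False.
  (key || wind) forces key = True.
  (hot || wind) forces hot = True.
  (!safe || wind) forces safe = False.
  (!idle || safe) forces idle = False.
  (idle || valve) forces valve = True.
  Clause (gpu || idle || !valve) is falsified — contradiction.
Case light = False:
  Clause (light) is falsified — contradiction.
Both cases fail, so the formula is unsatisfiable.

UNSATISFIABLE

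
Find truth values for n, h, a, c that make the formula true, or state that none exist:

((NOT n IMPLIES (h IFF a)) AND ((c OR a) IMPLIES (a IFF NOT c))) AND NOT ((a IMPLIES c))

n = True, h = True, a = True, c = False

  (NOT n IMPLIES (h IFF a)) AND ((c OR a) IMPLIES (a IFF NOT c)) = True
    NOT n IMPLIES (h IFF a) = True
      NOT n = False
      h IFF a = True
    (c OR a) IMPLIES (a IFF NOT c) = True
      c OR a = True
      a IFF NOT c = True
        NOT c = True
  NOT ((a IMPLIES c)) = True
    a IMPLIES c = False
Both conjuncts True, so the formula holds.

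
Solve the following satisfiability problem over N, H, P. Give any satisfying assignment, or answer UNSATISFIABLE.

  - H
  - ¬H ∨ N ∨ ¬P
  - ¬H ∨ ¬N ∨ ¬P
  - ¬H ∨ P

Unsatisfiable — no assignment works.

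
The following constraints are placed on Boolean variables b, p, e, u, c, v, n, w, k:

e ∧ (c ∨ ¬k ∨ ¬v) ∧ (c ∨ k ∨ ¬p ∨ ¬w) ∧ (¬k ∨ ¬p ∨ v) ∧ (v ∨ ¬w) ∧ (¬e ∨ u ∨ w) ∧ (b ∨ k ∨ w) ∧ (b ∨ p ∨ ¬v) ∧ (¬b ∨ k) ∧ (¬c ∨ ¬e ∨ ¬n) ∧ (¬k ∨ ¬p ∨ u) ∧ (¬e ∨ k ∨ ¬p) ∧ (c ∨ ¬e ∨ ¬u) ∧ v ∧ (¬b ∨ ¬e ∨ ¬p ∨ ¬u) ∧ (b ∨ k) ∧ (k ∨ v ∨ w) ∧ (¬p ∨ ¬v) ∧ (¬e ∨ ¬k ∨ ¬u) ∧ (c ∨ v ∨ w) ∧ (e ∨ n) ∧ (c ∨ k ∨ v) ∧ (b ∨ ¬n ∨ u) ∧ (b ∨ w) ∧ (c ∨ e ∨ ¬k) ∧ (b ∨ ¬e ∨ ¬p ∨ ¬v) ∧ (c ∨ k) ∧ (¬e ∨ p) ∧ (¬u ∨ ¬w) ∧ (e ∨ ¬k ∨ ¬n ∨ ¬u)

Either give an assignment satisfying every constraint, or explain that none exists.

Unsatisfiable — no assignment works.

Case e = True:
  (v) forces v = True.
  (¬p ∨ ¬v) forces p = False.
  Clause (¬e ∨ p) is falsified — contradiction.
Case e = False:
  Clause (e) is falsified — contradiction.
Both cases fail, so the formula is unsatisfiable.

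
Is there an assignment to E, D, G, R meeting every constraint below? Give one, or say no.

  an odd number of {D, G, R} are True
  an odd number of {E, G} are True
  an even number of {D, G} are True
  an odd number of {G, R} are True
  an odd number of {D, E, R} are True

Unsatisfiable

Adding constraints 1, 2, 5 mod 2: every variable appears an even number of times on the left, so the left side is 0.
But the right sides sum to 1 (mod 2). 0 ≠ 1 — the system is inconsistent.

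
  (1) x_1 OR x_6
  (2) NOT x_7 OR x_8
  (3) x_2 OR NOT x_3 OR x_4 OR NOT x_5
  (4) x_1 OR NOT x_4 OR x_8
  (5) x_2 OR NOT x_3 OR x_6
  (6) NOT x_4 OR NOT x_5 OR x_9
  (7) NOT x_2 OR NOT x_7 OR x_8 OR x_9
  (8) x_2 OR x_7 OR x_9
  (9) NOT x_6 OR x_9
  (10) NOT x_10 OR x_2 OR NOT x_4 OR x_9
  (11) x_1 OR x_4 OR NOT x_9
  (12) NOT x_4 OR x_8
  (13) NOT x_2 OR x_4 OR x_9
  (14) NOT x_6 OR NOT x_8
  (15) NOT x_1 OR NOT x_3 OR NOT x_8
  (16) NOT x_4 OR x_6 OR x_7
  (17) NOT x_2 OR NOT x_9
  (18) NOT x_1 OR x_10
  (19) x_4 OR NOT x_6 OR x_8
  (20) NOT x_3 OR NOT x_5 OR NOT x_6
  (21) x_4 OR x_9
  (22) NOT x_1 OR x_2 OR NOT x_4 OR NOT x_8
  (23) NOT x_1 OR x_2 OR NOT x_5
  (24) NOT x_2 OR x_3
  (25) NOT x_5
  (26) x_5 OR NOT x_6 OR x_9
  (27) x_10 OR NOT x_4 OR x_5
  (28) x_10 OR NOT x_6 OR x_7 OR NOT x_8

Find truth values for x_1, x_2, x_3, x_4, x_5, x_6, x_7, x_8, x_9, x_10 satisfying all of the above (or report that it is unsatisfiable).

Unit clause (NOT x_5) forces x_5 = False.
Try x_1 = False:
  (x_1 OR x_6) forces x_6 = True.
  (NOT x_6 OR x_9) forces x_9 = True.
  (x_1 OR x_4 OR NOT x_9) forces x_4 = True.
  (x_1 OR NOT x_4 OR x_8) forces x_8 = True.
  clause (NOT x_6 OR NOT x_8) is falsified — backtrack.
So x_1 = True.
  then (NOT x_1 OR x_10) forces x_10 = True.
Set x_2 = False.
Set x_3 = False.
Try x_4 = True:
  (NOT x_10 OR x_2 OR NOT x_4 OR x_9) forces x_9 = True.
  (NOT x_4 OR x_8) forces x_8 = True.
  clause (NOT x_1 OR x_2 OR NOT x_4 OR NOT x_8) is falsified — backtrack.
So x_4 = False.
  then (x_4 OR x_9) forces x_9 = True.
Try x_6 = True:
  (NOT x_6 OR NOT x_8) forces x_8 = False.
  clause (x_4 OR NOT x_6 OR x_8) is falsified — backtrack.
So x_6 = False.
Set x_7 = False.
Set x_8 = False.
All clauses satisfied.

x_1 = True, x_2 = False, x_3 = False, x_4 = False, x_5 = False, x_6 = False, x_7 = False, x_8 = False, x_9 = True, x_10 = True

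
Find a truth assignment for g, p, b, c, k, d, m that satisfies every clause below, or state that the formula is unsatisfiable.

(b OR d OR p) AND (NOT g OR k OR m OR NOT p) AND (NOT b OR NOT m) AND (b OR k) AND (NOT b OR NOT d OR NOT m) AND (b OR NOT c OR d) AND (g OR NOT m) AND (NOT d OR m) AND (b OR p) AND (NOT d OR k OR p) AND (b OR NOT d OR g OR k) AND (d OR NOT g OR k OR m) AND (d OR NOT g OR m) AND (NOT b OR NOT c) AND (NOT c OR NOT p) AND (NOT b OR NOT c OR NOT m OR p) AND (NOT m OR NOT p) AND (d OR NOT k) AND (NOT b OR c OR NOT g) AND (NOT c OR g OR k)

g = False, p = True, b = True, c = False, k = False, d = False, m = False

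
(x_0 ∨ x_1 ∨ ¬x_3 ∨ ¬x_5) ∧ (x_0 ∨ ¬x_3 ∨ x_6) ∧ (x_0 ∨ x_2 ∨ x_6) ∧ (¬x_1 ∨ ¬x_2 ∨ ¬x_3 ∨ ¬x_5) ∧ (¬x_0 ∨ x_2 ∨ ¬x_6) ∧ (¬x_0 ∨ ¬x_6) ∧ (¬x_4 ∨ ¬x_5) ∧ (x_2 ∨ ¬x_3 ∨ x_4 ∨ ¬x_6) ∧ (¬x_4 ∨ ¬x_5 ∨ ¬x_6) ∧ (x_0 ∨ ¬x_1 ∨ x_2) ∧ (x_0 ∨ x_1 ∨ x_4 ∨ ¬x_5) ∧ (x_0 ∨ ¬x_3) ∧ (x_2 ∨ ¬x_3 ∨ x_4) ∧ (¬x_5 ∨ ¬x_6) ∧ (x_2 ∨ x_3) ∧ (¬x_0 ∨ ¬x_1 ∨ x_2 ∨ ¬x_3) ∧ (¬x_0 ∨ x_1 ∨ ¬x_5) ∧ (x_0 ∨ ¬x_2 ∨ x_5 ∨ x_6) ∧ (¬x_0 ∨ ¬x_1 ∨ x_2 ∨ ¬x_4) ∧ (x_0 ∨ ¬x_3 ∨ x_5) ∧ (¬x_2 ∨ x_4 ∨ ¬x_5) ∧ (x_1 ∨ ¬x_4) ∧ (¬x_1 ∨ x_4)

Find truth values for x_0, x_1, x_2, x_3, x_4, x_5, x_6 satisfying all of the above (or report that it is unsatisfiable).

Set x_0 = True.
  then (¬x_0 ∨ ¬x_6) forces x_6 = False.
Set x_1 = False.
  then (¬x_0 ∨ x_1 ∨ ¬x_5) forces x_5 = False.
  then (x_1 ∨ ¬x_4) forces x_4 = False.
Try x_2 = False:
  (x_2 ∨ ¬x_3 ∨ x_4) forces x_3 = False.
  clause (x_2 ∨ x_3) is falsified — backtrack.
So x_2 = True.
Set x_3 = False.
All clauses satisfied.

x_0=T; x_1=F; x_2=T; x_3=F; x_4=F; x_5=F; x_6=F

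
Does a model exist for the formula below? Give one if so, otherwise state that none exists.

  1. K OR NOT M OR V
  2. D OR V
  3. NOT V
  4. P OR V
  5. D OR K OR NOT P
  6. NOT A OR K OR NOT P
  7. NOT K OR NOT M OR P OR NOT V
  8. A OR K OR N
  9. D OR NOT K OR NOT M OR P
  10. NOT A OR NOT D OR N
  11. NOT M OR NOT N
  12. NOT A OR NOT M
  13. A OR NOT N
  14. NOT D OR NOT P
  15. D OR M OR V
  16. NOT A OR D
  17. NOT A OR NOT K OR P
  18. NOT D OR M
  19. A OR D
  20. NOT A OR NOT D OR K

Case V = True:
  Clause (NOT V) is falsified — contradiction.
Case V = False:
  (D OR V) forces D = True.
  (P OR V) forces P = True.
  Clause (NOT D OR NOT P) is falsified — contradiction.
Both cases fail, so the formula is unsatisfiable.

Unsatisfiable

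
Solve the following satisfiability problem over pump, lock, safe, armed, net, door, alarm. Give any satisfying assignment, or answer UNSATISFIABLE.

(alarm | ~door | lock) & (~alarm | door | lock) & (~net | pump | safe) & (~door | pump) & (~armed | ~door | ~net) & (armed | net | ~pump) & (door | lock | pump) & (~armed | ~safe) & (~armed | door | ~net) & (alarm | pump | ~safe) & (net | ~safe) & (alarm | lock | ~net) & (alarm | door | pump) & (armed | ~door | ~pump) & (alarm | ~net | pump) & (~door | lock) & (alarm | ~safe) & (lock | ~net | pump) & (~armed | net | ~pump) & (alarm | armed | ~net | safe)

Set pump = False.
  then (~door | pump) forces door = False.
  then (door | lock | pump) forces lock = True.
  then (alarm | door | pump) forces alarm = True.
Set safe = True.
  then (~armed | ~safe) forces armed = False.
  then (net | ~safe) forces net = True.
All clauses satisfied.

pump: False, lock: True, safe: True, armed: False, net: True, door: False, alarm: True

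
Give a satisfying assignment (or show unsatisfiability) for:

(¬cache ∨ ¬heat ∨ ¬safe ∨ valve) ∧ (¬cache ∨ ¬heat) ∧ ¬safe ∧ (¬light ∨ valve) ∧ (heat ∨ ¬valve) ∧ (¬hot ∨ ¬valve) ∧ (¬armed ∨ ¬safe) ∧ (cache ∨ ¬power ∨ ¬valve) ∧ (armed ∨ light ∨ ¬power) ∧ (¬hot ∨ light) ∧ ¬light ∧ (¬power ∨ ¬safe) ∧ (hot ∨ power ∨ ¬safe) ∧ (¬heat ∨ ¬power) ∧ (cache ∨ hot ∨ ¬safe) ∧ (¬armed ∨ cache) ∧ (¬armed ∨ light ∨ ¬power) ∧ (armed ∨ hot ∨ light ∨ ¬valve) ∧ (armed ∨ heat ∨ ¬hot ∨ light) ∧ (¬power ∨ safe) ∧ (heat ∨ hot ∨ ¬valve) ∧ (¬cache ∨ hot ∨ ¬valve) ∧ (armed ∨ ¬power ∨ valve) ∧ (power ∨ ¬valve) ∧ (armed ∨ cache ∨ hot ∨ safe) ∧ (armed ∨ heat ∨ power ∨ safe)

Unit clause (¬safe) forces safe = False.
Unit clause (¬light) forces light = False.
In (¬power ∨ safe) only ¬power is left, so power = False.
In (power ∨ ¬valve) only ¬valve is left, so valve = False.
In (¬hot ∨ light) only ¬hot is left, so hot = False.
Try armed = False:
  (armed ∨ cache ∨ hot ∨ safe) forces cache = True.
  (¬cache ∨ ¬heat) forces heat = False.
  clause (armed ∨ heat ∨ power ∨ safe) is falsified — backtrack.
So armed = True.
  then (¬armed ∨ cache) forces cache = True.
  then (¬cache ∨ ¬heat) forces heat = False.
All clauses satisfied.

armed=T, light=F, heat=F, hot=F, valve=F, cache=T, power=F, safe=F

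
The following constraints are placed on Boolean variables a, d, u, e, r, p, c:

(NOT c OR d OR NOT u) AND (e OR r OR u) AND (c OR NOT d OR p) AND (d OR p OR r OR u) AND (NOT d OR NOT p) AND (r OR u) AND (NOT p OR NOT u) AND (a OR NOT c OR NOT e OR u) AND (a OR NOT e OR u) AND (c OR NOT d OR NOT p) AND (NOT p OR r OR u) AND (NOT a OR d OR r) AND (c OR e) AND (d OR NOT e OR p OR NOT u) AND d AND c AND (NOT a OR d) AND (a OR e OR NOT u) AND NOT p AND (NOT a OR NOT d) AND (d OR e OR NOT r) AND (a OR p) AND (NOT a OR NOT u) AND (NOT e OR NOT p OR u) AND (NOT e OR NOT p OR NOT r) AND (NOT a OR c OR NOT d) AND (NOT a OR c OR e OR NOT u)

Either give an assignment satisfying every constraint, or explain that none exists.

No satisfying assignment exists.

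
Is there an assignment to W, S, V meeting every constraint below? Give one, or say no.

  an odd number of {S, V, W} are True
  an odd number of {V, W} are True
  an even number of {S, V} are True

W = True, S = False, V = False

{S, V, W}: 1 true → odd ✓
{V, W}: 1 true → odd ✓
{S, V}: 0 true → even ✓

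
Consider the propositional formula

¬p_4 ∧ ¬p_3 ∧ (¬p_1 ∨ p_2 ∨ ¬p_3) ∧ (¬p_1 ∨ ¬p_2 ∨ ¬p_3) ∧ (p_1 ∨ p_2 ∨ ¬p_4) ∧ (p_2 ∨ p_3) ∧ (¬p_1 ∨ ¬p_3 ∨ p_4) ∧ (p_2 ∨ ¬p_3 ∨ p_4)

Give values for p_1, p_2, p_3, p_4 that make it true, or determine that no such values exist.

p_1 = False; p_2 = True; p_3 = False; p_4 = False

Unit clause (¬p_4) forces p_4 = False.
Unit clause (¬p_3) forces p_3 = False.
In (p_2 ∨ p_3) only p_2 is left, so p_2 = True.
Set p_1 = False.
Check each clause:
  (¬p_4): ¬p_4 holds.
  (¬p_3): ¬p_3 holds.
  (¬p_1 ∨ p_2 ∨ ¬p_3): ¬p_1 holds.
  (¬p_1 ∨ ¬p_2 ∨ ¬p_3): ¬p_1 holds.
  (p_1 ∨ p_2 ∨ ¬p_4): p_2 holds.
  (p_2 ∨ p_3): p_2 holds.
  (¬p_1 ∨ ¬p_3 ∨ p_4): ¬p_1 holds.
  (p_2 ∨ ¬p_3 ∨ p_4): p_2 holds.
All clauses satisfied.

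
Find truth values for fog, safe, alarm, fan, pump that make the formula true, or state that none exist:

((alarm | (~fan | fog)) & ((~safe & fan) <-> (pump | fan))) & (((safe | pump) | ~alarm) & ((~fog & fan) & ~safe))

fog = False, safe = False, alarm = True, fan = True, pump = True

  (alarm | (~fan | fog)) & ((~safe & fan) <-> (pump | fan)) = True
    alarm | (~fan | fog) = True
      ~fan | fog = False
        ~fan = False
    (~safe & fan) <-> (pump | fan) = True
      ~safe & fan = True
        ~safe = True
      pump | fan = True
  ((safe | pump) | ~alarm) & ((~fog & fan) & ~safe) = True
    (safe | pump) | ~alarm = True
      safe | pump = True
      ~alarm = False
    (~fog & fan) & ~safe = True
      ~fog & fan = True
        ~fog = True
      ~safe = True
Both conjuncts True, so the formula holds.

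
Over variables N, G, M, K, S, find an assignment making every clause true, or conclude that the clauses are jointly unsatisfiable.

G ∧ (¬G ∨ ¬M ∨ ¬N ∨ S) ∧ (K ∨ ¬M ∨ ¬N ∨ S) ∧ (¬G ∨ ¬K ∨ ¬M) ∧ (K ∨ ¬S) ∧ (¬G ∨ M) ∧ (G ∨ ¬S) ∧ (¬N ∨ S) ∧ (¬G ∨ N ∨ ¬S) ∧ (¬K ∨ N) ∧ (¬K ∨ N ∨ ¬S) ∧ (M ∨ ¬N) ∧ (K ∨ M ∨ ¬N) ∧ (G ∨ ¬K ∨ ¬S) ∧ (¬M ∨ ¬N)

N=F, G=T, M=T, K=F, S=F

Unit clause (G) forces G = True.
In (¬G ∨ M) only M is left, so M = True.
In (¬M ∨ ¬N) only ¬N is left, so N = False.
In (¬G ∨ ¬K ∨ ¬M) only ¬K is left, so K = False.
In (K ∨ ¬S) only ¬S is left, so S = False.
All clauses satisfied.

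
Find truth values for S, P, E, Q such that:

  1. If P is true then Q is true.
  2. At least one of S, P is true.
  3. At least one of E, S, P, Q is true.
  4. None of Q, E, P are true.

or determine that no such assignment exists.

S = True, P = False, E = False, Q = False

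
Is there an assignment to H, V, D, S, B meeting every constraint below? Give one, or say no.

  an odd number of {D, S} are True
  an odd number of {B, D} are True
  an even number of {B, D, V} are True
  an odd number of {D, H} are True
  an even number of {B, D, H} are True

H: True, V: True, D: False, S: True, B: True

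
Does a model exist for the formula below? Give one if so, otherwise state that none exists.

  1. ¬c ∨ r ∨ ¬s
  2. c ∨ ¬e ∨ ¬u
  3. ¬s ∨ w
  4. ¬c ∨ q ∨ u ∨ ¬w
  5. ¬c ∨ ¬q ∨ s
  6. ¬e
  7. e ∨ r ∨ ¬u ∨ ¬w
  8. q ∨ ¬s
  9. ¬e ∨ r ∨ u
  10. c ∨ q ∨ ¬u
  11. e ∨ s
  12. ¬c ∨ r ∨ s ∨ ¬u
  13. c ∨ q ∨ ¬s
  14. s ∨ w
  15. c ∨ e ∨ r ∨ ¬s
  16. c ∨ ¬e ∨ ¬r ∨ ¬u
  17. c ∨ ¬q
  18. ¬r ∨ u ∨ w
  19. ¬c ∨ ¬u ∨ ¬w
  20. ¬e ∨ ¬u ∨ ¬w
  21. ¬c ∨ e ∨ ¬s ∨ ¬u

Unit clause (¬e) forces e = False.
In (e ∨ s) only s is left, so s = True.
In (¬s ∨ w) only w is left, so w = True.
In (q ∨ ¬s) only q is left, so q = True.
In (c ∨ ¬q) only c is left, so c = True.
In (¬c ∨ ¬u ∨ ¬w) only ¬u is left, so u = False.
In (¬c ∨ r ∨ ¬s) only r is left, so r = True.
All clauses satisfied.

u: False; s: True; e: False; q: True; c: True; r: True; w: True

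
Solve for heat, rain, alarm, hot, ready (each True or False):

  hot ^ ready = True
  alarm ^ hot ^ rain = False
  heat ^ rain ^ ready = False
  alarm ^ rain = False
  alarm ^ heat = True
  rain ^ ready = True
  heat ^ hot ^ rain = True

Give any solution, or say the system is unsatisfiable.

heat = True; rain = False; alarm = False; hot = False; ready = True

hot ^ ready = F ^ T = True ✓
alarm ^ hot ^ rain = F ^ F ^ F = False ✓
heat ^ rain ^ ready = T ^ F ^ T = False ✓
alarm ^ rain = F ^ F = False ✓
alarm ^ heat = F ^ T = True ✓
rain ^ ready = F ^ T = True ✓
heat ^ hot ^ rain = T ^ F ^ F = True ✓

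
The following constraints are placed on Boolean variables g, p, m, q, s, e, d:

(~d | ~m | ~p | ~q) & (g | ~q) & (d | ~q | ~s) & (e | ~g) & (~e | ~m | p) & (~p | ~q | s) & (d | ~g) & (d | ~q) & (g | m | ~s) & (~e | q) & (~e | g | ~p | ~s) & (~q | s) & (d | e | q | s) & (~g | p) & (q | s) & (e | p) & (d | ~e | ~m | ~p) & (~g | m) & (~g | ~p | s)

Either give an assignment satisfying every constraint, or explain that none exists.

Set g = False.
  then (g | ~q) forces q = False.
  then (~e | q) forces e = False.
  then (q | s) forces s = True.
  then (e | p) forces p = True.
  then (g | m | ~s) forces m = True.
Set d = False.
All clauses satisfied.

g = False, p = True, m = True, q = False, s = True, e = False, d = False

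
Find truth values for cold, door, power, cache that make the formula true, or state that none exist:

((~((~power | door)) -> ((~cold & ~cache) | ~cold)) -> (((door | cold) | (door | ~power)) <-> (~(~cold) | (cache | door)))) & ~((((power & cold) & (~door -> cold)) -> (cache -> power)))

Unsatisfiable

The conjunct ~((((power & cold) & (~door -> cold)) -> (cache -> power))) is unsatisfiable on its own:
  power = True: this becomes ~(((cold & (~door -> cold)) -> True)) = False.
  power = False: this becomes ~((False -> ~cache)) = False.
So the whole conjunction is unsatisfiable.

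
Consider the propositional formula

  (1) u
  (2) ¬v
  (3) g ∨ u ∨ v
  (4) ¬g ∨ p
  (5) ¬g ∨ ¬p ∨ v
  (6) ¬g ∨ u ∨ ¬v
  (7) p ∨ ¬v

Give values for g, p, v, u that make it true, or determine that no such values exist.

g=F, p=T, v=F, u=T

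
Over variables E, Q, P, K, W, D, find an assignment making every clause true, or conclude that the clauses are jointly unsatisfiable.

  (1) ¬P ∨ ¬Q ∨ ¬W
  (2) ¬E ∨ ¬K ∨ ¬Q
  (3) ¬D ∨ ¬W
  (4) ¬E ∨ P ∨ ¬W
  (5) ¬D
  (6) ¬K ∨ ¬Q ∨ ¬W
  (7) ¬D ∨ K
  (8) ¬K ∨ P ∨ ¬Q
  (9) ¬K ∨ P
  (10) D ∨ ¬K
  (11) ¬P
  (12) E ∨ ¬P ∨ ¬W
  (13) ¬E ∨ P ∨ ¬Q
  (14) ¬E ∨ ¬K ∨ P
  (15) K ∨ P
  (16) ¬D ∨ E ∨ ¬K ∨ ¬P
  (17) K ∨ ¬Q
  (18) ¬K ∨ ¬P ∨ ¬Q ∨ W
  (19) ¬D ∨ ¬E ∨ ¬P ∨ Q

Unsatisfiable — no assignment works.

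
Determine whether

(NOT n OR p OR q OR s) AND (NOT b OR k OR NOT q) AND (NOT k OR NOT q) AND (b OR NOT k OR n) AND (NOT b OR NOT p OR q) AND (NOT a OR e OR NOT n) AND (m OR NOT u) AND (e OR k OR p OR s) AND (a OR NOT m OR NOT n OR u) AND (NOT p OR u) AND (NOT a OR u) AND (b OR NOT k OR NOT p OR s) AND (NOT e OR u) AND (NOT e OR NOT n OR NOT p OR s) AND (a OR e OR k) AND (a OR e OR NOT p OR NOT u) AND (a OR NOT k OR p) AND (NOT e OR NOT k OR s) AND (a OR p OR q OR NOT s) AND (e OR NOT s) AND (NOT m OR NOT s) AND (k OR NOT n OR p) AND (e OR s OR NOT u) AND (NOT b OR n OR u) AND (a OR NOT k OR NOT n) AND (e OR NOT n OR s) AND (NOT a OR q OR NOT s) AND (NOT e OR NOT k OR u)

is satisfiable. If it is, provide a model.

k: False; m: True; b: False; n: False; a: False; e: True; p: False; s: False; q: True; u: True

Set k = False.
Set m = True.
  then (NOT m OR NOT s) forces s = False.
Set b = False.
Try n = True:
  (k OR NOT n OR p) forces p = True.
  (NOT p OR u) forces u = True.
  (NOT e OR NOT n OR NOT p OR s) forces e = False.
  clause (e OR s OR NOT u) is falsified — backtrack.
So n = False.
Set a = False.
  then (a OR e OR k) forces e = True.
  then (NOT e OR u) forces u = True.
Set p = False.
Set q = True.
All clauses satisfied.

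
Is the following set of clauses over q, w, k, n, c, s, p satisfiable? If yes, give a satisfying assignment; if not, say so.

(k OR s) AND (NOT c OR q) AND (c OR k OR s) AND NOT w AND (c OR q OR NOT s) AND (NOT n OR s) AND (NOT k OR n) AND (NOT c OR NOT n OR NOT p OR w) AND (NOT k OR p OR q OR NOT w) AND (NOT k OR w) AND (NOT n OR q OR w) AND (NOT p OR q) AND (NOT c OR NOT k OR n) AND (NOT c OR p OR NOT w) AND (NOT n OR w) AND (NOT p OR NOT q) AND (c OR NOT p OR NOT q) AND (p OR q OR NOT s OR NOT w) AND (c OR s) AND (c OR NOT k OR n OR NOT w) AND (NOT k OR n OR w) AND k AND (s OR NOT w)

The formula is unsatisfiable.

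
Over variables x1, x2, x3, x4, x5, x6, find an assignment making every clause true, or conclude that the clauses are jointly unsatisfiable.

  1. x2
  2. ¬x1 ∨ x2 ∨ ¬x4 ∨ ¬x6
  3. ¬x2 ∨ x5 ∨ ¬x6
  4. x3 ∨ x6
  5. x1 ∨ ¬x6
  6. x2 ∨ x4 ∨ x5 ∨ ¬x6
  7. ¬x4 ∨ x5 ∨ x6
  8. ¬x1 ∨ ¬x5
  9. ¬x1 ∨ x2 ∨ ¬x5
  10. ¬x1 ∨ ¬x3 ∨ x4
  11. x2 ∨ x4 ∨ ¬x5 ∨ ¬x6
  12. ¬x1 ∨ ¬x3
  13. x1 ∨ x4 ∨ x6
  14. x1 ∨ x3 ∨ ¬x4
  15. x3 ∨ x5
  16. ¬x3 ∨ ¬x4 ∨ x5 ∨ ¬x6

x1 = False, x2 = True, x3 = True, x4 = True, x5 = True, x6 = False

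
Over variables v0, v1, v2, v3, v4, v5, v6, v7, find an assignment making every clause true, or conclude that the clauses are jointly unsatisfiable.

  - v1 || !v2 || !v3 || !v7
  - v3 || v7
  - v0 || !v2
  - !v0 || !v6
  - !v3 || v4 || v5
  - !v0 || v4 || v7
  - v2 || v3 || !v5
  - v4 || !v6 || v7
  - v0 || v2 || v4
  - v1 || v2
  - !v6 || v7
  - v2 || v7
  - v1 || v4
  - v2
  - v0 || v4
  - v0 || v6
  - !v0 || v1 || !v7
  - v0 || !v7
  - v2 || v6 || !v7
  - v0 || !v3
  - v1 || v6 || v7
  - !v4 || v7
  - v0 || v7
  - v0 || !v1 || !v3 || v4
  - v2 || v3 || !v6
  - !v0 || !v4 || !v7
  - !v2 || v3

Unit clause (v2) forces v2 = True.
In (!v2 || v3) only v3 is left, so v3 = True.
In (v0 || !v2) only v0 is left, so v0 = True.
In (!v0 || !v6) only !v6 is left, so v6 = False.
Try v1 = False:
  (v1 || !v2 || !v3 || !v7) forces v7 = False.
  clause (v1 || v6 || v7) is falsified — backtrack.
So v1 = True.
Set v4 = False.
  then (!v3 || v4 || v5) forces v5 = True.
  then (!v0 || v4 || v7) forces v7 = True.
All clauses satisfied.

v0 = True; v1 = True; v2 = True; v3 = True; v4 = False; v5 = True; v6 = False; v7 = True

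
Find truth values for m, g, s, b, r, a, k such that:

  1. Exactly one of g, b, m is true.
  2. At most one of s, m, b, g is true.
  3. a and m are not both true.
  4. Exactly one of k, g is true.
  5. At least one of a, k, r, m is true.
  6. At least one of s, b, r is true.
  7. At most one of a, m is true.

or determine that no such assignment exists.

m: False, g: False, s: False, b: True, r: False, a: True, k: True

  (1) {g, b, m}: 1 true — exactly one ✓
  (2) {s, m, b, g}: 1 true — at most one ✓
  (3) a=T, m=F — not both ✓
  (4) {k, g}: 1 true — exactly one ✓
  (5) {a, k, r, m}: 2 true — at least one ✓
  (6) {s, b, r}: 1 true — at least one ✓
  (7) {a, m}: 1 true — at most one ✓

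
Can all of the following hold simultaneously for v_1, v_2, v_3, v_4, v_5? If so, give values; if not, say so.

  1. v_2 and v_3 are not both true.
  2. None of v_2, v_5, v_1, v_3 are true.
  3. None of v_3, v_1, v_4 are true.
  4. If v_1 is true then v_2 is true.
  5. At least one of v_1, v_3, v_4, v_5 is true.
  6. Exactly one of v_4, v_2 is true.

Unsatisfiable

Case v_4 = True:
  Constraint (3) is violated (v_4=T) — contradiction.
Case v_4 = False:
  (2) forces v_2 = False.
  Constraint (6) is violated (v_4=F, v_2=F) — contradiction.
Both cases fail — unsatisfiable.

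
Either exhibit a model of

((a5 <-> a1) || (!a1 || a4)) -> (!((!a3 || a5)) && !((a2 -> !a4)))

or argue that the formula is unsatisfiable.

a1 = False; a2 = True; a3 = True; a4 = True; a5 = False

  ((a5 <-> a1) || (!a1 || a4)) -> (!((!a3 || a5)) && !((a2 -> !a4))) = True
    (a5 <-> a1) || (!a1 || a4) = True
      a5 <-> a1 = True
      !a1 || a4 = True
        !a1 = True
    !((!a3 || a5)) && !((a2 -> !a4)) = True
      !((!a3 || a5)) = True
        !a3 || a5 = False
          !a3 = False
      !((a2 -> !a4)) = True
        a2 -> !a4 = False
          !a4 = False
The formula evaluates to True.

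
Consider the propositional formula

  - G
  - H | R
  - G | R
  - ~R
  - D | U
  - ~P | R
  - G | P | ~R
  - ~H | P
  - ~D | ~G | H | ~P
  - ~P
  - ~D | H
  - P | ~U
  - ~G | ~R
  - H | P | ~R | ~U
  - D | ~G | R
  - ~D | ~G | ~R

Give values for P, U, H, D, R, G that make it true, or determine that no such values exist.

No satisfying assignment exists.

Case P = True:
  Clause (~P) is falsified — contradiction.
Case P = False:
  (G) forces G = True.
  (~R) forces R = False.
  (H | R) forces H = True.
  Clause (~H | P) is falsified — contradiction.
Both cases fail, so the formula is unsatisfiable.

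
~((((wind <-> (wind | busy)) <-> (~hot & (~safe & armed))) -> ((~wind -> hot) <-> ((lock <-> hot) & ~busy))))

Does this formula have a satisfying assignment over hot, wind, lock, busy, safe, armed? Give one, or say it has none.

hot: False, wind: True, lock: False, busy: True, safe: False, armed: True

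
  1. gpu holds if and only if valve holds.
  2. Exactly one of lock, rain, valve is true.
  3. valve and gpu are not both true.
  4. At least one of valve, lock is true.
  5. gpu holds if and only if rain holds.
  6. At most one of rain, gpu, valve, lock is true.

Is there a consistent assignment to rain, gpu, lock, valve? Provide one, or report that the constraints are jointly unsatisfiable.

rain: False, gpu: False, lock: True, valve: False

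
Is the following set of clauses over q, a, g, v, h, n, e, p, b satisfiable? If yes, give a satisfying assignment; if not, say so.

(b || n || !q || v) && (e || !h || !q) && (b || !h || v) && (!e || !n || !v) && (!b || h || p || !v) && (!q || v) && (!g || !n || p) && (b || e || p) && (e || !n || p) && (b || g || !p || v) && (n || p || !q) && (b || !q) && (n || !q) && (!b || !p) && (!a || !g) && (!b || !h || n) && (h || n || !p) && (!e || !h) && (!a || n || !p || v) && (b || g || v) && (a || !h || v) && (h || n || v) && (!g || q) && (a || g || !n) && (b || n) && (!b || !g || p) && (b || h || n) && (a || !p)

Set q = False.
  then (!g || q) forces g = False.
Set a = True.
Set v = False.
  then (b || g || v) forces b = True.
  then (!b || !p) forces p = False.
Try h = True:
  (!b || !h || n) forces n = True.
  (e || !n || p) forces e = True.
  clause (!e || !h) is falsified — backtrack.
So h = False.
  then (h || n || v) forces n = True.
  then (e || !n || p) forces e = True.
All clauses satisfied.

q = False; a = True; g = False; v = False; h = False; n = True; e = True; p = False; b = True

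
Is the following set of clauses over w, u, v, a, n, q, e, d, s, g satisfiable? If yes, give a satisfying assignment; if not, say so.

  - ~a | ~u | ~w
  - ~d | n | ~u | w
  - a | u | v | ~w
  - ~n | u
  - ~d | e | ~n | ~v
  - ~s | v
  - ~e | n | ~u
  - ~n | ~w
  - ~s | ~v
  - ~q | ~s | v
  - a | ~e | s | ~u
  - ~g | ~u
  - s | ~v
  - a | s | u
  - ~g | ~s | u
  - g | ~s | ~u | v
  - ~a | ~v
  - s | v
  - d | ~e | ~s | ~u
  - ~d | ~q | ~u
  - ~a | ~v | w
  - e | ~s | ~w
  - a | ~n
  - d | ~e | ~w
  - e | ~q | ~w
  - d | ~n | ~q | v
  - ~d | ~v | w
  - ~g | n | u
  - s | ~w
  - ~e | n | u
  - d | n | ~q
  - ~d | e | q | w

Case v = True:
  (~s | ~v) forces s = False.
  Clause (s | ~v) is falsified — contradiction.
Case v = False:
  (~s | v) forces s = False.
  Clause (s | v) is falsified — contradiction.
Both cases fail, so the formula is unsatisfiable.

Unsatisfiable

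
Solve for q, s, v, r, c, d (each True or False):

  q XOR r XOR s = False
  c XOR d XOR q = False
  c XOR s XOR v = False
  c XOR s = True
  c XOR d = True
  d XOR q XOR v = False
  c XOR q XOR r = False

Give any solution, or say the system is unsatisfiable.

Unsatisfiable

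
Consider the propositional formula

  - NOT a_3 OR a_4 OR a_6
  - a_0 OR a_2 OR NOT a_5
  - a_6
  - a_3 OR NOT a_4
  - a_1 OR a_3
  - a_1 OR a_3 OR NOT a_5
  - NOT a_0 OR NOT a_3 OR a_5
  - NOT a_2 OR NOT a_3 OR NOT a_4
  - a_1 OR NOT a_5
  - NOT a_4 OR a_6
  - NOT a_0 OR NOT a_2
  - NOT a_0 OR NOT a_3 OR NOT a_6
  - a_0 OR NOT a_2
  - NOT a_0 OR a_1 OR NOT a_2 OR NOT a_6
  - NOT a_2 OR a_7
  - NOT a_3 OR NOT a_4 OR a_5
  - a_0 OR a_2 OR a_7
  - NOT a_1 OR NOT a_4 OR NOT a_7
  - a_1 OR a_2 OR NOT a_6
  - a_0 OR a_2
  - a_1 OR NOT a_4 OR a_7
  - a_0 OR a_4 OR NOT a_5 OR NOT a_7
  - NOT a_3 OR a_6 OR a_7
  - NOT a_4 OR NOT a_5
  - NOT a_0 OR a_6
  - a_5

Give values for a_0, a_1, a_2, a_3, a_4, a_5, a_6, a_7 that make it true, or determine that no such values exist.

a_0 = True, a_1 = True, a_2 = False, a_3 = False, a_4 = False, a_5 = True, a_6 = True, a_7 = False

Unit clause (a_6) forces a_6 = True.
Unit clause (a_5) forces a_5 = True.
In (a_1 OR NOT a_5) only a_1 is left, so a_1 = True.
In (NOT a_4 OR NOT a_5) only NOT a_4 is left, so a_4 = False.
Try a_0 = False:
  (a_0 OR a_2 OR NOT a_5) forces a_2 = True.
  clause (a_0 OR NOT a_2) is falsified — backtrack.
So a_0 = True.
  then (NOT a_0 OR NOT a_2) forces a_2 = False.
  then (NOT a_0 OR NOT a_3 OR NOT a_6) forces a_3 = False.
Set a_7 = False.
All clauses satisfied.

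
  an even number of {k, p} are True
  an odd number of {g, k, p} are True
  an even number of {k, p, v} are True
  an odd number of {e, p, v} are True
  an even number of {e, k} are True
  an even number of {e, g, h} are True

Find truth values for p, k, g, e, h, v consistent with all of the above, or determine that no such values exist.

UNSATISFIABLE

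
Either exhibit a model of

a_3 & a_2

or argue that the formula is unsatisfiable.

a_2: True, a_3: True

Both conjuncts True, so the formula holds.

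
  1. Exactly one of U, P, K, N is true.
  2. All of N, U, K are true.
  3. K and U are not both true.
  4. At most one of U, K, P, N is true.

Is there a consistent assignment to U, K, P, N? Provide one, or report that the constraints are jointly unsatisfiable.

Case K = True:
  (1) with K=T forces U = False.
  Constraint (2) is violated (U=F) — contradiction.
Case K = False:
  Constraint (2) is violated (K=F) — contradiction.
Both cases fail — unsatisfiable.

No satisfying assignment exists.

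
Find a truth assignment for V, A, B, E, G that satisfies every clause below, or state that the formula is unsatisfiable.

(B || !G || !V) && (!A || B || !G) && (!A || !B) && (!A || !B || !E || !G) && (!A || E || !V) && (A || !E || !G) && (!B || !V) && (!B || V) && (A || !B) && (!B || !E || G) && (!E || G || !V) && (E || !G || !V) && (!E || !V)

V = False; A = True; B = False; E = False; G = False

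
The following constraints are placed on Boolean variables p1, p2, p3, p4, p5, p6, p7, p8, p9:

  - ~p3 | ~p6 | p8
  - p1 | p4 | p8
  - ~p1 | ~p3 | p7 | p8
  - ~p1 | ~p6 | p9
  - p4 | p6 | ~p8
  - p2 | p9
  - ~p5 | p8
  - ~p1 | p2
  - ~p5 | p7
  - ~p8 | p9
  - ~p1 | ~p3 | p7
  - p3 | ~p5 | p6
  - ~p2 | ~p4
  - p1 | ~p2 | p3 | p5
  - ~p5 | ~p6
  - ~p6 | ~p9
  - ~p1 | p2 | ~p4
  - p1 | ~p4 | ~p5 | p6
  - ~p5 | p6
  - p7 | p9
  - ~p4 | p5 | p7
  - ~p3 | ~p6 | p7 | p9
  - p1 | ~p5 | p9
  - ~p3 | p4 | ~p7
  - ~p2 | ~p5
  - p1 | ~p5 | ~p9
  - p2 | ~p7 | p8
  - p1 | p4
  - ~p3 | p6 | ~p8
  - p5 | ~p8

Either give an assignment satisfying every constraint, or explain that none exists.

Set p1 = True.
  then (~p1 | p2) forces p2 = True.
  then (~p2 | ~p4) forces p4 = False.
  then (~p2 | ~p5) forces p5 = False.
  then (p5 | ~p8) forces p8 = False.
Try p3 = True:
  (~p3 | ~p6 | p8) forces p6 = False.
  (~p1 | ~p3 | p7 | p8) forces p7 = True.
  clause (~p3 | p4 | ~p7) is falsified — backtrack.
So p3 = False.
Try p6 = True:
  (~p1 | ~p6 | p9) forces p9 = True.
  clause (~p6 | ~p9) is falsified — backtrack.
So p6 = False.
Set p7 = True.
Set p9 = True.
All clauses satisfied.

p1 = True, p2 = True, p3 = False, p4 = False, p5 = False, p6 = False, p7 = True, p8 = False, p9 = True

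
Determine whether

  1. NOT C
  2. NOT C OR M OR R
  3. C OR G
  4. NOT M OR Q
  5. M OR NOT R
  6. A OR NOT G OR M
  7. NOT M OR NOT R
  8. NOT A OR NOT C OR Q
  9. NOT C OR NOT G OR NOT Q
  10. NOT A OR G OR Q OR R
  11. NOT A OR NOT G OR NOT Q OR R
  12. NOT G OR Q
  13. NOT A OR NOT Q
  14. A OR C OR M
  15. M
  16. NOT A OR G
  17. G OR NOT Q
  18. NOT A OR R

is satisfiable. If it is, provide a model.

Q: True; M: True; R: False; C: False; G: True; A: False

Unit clause (NOT C) forces C = False.
In (C OR G) only G is left, so G = True.
In (NOT G OR Q) only Q is left, so Q = True.
In (NOT A OR NOT Q) only NOT A is left, so A = False.
In (A OR C OR M) only M is left, so M = True.
In (NOT M OR NOT R) only NOT R is left, so R = False.
All clauses satisfied.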